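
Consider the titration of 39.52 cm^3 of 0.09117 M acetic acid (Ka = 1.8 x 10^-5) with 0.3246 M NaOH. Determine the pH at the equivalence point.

n(CH3COOH) = 0.09117 x 0.03952 = 0.003603 mol; V(NaOH) at equivalence = 0.003603/0.3246 = 0.01110 L.
At equivalence all the acid is converted to CH3COO-; total volume = 0.03952 + 0.01110 = 0.05062 L, so [CH3COO-] = 0.003603/0.05062 = 0.07118 M.
Kb = Kw/Ka = 1.0e-14 / 1.8 x 10^-5 = 5.56e-10.
[OH^-] = sqrt(Kb x [CH3COO-]) = sqrt(5.56e-10 x 0.07118) = 6.29e-6 M.
pOH = 5.20, so pH = 14.00 - 5.20 = 8.80.

8.80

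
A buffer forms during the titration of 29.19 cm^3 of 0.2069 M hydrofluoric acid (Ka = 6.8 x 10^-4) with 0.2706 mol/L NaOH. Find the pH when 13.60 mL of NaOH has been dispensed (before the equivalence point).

Initial n(HF) = 0.2069 x 0.02919 = 0.006039 mol.
n(NaOH) added = 0.2706 x 0.01360 = 0.003680 mol, converting that many moles of HF to F-.
Remaining n(HF) = 0.002359 mol; n(F-) = 0.003680 mol.
By Henderson-Hasselbalch, pH = pKa + log([A^-]/[HA]) = 3.17 + log(0.003680/0.002359) = 3.17 + (+0.19) = 3.36.

3.36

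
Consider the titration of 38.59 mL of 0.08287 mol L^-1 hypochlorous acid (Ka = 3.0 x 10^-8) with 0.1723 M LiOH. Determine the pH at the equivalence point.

10.14

n(HClO) = 0.08287 x 0.03859 = 0.003198 mol; V(LiOH) at equivalence = 0.003198/0.1723 = 0.01856 L.
At equivalence all the acid is converted to ClO-; total volume = 0.03859 + 0.01856 = 0.05715 L, so [ClO-] = 0.003198/0.05715 = 0.05596 M.
Kb = Kw/Ka = 1.0e-14 / 3.0 x 10^-8 = 3.33e-7.
[OH^-] = sqrt(Kb x [ClO-]) = sqrt(3.33e-7 x 0.05596) = 0.000137 M.
pOH = 3.86, so pH = 14.00 - 3.86 = 10.14.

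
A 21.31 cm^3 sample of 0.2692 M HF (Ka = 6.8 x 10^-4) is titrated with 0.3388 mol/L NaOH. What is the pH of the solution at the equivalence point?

8.17

n(HF) = 0.2692 x 0.02131 = 0.005737 mol; V(NaOH) at equivalence = 0.005737/0.3388 = 0.01693 L.
At equivalence all the acid is converted to F-; total volume = 0.02131 + 0.01693 = 0.03824 L, so [F-] = 0.005737/0.03824 = 0.1500 M.
Kb = Kw/Ka = 1.0e-14 / 6.8 x 10^-4 = 1.47e-11.
[OH^-] = sqrt(Kb x [F-]) = sqrt(1.47e-11 x 0.1500) = 1.49e-6 M.
pOH = 5.83, so pH = 14.00 - 5.83 = 8.17.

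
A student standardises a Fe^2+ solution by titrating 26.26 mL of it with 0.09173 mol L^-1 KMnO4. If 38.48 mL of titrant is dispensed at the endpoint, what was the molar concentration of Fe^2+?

n(KMnO4) = 0.09173 x 0.03848 = 0.003530 mol.
From the balanced equation, 1 mol KMnO4 reacts with 5 mol Fe^2+, so n(Fe^2+) = 0.003530 x 5/1 = 0.01765 mol.
[Fe^2+] = 0.01765 / 0.02626 L = 0.672 M.

0.672 M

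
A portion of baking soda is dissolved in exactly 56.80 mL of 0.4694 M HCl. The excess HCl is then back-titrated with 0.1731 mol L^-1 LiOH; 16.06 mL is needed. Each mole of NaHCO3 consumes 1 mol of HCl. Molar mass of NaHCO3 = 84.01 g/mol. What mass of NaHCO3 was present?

2.01 g

Total n(HCl) added = 0.4694 x 0.05680 = 0.02666 mol.
n(LiOH) used = 0.1731 x 0.01606 = 0.002780 mol, which equals the excess n(HCl).
So n(HCl) consumed by the sample = 0.02666 - 0.002780 = 0.02388 mol.
n(NaHCO3) = 0.02388 / 1 = 0.02388 mol.
mass = 0.02388 mol x 84.01 g/mol = 2.01 g.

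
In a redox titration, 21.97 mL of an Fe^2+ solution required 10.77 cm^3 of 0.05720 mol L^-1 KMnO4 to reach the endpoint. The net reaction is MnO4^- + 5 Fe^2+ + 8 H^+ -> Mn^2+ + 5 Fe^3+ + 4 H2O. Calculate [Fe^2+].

0.140 M

n(KMnO4) = 0.05720 x 0.01077 = 0.0006160 mol.
From the balanced equation, 1 mol KMnO4 reacts with 5 mol Fe^2+, so n(Fe^2+) = 0.0006160 x 5/1 = 0.003080 mol.
[Fe^2+] = 0.003080 / 0.02197 L = 0.140 M.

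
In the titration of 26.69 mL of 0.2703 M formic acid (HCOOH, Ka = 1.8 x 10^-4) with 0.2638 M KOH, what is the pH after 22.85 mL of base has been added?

Initial n(HCOOH) = 0.2703 x 0.02669 = 0.007214 mol.
n(KOH) added = 0.2638 x 0.02285 = 0.006028 mol, converting that many moles of HCOOH to HCOO-.
Remaining n(HCOOH) = 0.001186 mol; n(HCOO-) = 0.006028 mol.
By Henderson-Hasselbalch, pH = pKa + log([A^-]/[HA]) = 3.74 + log(0.006028/0.001186) = 3.74 + (+0.71) = 4.45.

4.45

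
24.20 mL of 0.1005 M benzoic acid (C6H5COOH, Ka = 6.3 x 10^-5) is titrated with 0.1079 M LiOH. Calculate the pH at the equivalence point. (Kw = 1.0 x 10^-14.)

8.46

n(C6H5COOH) = 0.1005 x 0.02420 = 0.002432 mol; V(LiOH) at equivalence = 0.002432/0.1079 = 0.02254 L.
At equivalence all the acid is converted to C6H5COO-; total volume = 0.02420 + 0.02254 = 0.04674 L, so [C6H5COO-] = 0.002432/0.04674 = 0.05203 M.
Kb = Kw/Ka = 1.0e-14 / 6.3 x 10^-5 = 1.59e-10.
[OH^-] = sqrt(Kb x [C6H5COO-]) = sqrt(1.59e-10 x 0.05203) = 2.87e-6 M.
pOH = 5.54, so pH = 14.00 - 5.54 = 8.46.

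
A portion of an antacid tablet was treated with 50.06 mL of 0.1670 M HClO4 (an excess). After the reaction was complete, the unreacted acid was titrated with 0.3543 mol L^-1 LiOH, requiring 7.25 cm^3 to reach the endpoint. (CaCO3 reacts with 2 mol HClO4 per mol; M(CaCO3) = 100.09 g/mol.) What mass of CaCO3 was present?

Total n(HClO4) added = 0.1670 x 0.05006 = 0.008360 mol.
n(LiOH) used = 0.3543 x 0.007250 = 0.002569 mol, which equals the excess n(HClO4).
So n(HClO4) consumed by the sample = 0.008360 - 0.002569 = 0.005791 mol.
n(CaCO3) = 0.005791 / 2 = 0.002896 mol.
mass = 0.002896 mol x 100.09 g/mol = 0.290 g.

0.290 g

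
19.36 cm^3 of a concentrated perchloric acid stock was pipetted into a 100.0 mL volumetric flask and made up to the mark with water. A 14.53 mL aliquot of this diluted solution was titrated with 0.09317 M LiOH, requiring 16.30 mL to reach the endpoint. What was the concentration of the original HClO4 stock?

n(LiOH) = 0.09317 x 0.01630 = 0.001519 mol.
n(HClO4) in the aliquot = 0.001519 mol.
[diluted HClO4] = 0.001519 / 0.01453 = 0.1045 M.
Dilution factor = 100.0/19.36 = 5.165, so [stock] = 0.1045 x 5.165 = 0.540 M.

0.540 M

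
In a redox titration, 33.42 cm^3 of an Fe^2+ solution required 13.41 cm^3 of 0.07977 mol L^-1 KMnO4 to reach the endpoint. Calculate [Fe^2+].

0.160 M

n(KMnO4) = 0.07977 x 0.01341 = 0.001070 mol.
From the balanced equation, 1 mol KMnO4 reacts with 5 mol Fe^2+, so n(Fe^2+) = 0.001070 x 5/1 = 0.005349 mol.
[Fe^2+] = 0.005349 / 0.03342 L = 0.160 M.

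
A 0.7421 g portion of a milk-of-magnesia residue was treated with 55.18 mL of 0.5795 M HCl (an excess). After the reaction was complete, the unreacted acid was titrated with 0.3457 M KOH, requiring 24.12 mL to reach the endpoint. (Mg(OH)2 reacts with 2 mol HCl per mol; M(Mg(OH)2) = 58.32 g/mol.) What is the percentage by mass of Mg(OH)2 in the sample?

92.9%

Total n(HCl) added = 0.5795 x 0.05518 = 0.03198 mol.
n(KOH) used = 0.3457 x 0.02412 = 0.008338 mol, which equals the excess n(HCl).
So n(HCl) consumed by the sample = 0.03198 - 0.008338 = 0.02364 mol.
n(Mg(OH)2) = 0.02364 / 2 = 0.01182 mol.
mass Mg(OH)2 = 0.01182 x 58.32 = 0.6893 g, so %Mg(OH)2 = 0.6893/0.7421 x 100 = 92.9%.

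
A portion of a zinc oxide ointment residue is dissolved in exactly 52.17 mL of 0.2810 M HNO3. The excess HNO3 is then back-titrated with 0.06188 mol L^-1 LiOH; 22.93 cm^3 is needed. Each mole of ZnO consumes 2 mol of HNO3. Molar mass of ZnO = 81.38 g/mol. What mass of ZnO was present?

Total n(HNO3) added = 0.2810 x 0.05217 = 0.01466 mol.
n(LiOH) used = 0.06188 x 0.02293 = 0.001419 mol, which equals the excess n(HNO3).
So n(HNO3) consumed by the sample = 0.01466 - 0.001419 = 0.01324 mol.
n(ZnO) = 0.01324 / 2 = 0.006620 mol.
mass = 0.006620 mol x 81.38 g/mol = 0.539 g.

0.539 g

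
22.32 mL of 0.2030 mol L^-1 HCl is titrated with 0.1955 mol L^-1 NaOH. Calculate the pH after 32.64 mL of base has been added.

n(acid) = 0.2030 x 0.02232 = 0.004531 mol; n(NaOH) added = 0.1955 x 0.03264 = 0.006381 mol.
Base is in excess by 0.006381 - 0.004531 = 0.001850 mol in a total volume of 0.05496 L.
[OH^-] = 0.001850/0.05496 = 0.03366 M, so pOH = 1.47 and pH = 14.00 - 1.47 = 12.53.

12.53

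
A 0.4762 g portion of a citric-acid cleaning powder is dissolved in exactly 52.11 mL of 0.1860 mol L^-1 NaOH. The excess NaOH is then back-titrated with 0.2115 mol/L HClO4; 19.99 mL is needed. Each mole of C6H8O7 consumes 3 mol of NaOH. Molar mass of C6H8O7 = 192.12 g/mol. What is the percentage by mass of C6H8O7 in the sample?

73.5%

Total n(NaOH) added = 0.1860 x 0.05211 = 0.009692 mol.
n(HClO4) used = 0.2115 x 0.01999 = 0.004228 mol, which equals the excess n(NaOH).
So n(NaOH) consumed by the sample = 0.009692 - 0.004228 = 0.005465 mol.
n(C6H8O7) = 0.005465 / 3 = 0.001822 mol.
mass C6H8O7 = 0.001822 x 192.12 = 0.3500 g, so %C6H8O7 = 0.3500/0.4762 x 100 = 73.5%.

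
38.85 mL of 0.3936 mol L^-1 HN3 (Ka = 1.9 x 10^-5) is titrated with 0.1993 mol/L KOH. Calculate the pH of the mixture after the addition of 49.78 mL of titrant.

Initial n(HN3) = 0.3936 x 0.03885 = 0.01529 mol.
n(KOH) added = 0.1993 x 0.04978 = 0.009921 mol, converting that many moles of HN3 to N3-.
Remaining n(HN3) = 0.005370 mol; n(N3-) = 0.009921 mol.
By Henderson-Hasselbalch, pH = pKa + log([A^-]/[HA]) = 4.72 + log(0.009921/0.005370) = 4.72 + (+0.27) = 4.99.

4.99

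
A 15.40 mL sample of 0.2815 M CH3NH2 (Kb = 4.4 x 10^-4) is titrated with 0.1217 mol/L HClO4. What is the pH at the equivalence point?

n(CH3NH2) = 0.2815 x 0.01540 = 0.004335 mol; V(HClO4) at equivalence = 0.004335/0.1217 = 0.03562 L.
At equivalence the base is fully converted to CH3NH3+; total volume = 0.05102 L, so [CH3NH3+] = 0.004335/0.05102 = 0.08497 M.
Ka(CH3NH3+) = Kw/Kb = 1.0e-14 / 4.4 x 10^-4 = 2.27e-11.
[H^+] = sqrt(Ka x [CH3NH3+]) = sqrt(2.27e-11 x 0.08497) = 1.39e-6 M.
pH = -log(1.39e-6) = 5.86.

5.86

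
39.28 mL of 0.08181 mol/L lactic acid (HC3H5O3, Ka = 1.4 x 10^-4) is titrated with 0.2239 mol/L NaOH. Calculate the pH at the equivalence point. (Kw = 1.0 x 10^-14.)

8.32

n(HC3H5O3) = 0.08181 x 0.03928 = 0.003213 mol; V(NaOH) at equivalence = 0.003213/0.2239 = 0.01435 L.
At equivalence all the acid is converted to C3H5O3-; total volume = 0.03928 + 0.01435 = 0.05363 L, so [C3H5O3-] = 0.003213/0.05363 = 0.05992 M.
Kb = Kw/Ka = 1.0e-14 / 1.4 x 10^-4 = 7.14e-11.
[OH^-] = sqrt(Kb x [C3H5O3-]) = sqrt(7.14e-11 x 0.05992) = 2.07e-6 M.
pOH = 5.68, so pH = 14.00 - 5.68 = 8.32.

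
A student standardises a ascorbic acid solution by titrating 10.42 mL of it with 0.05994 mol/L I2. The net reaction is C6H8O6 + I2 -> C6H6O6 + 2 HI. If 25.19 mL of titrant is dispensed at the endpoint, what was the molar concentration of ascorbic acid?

n(I2) = 0.05994 x 0.02519 = 0.001510 mol.
From the balanced equation, 1 mol I2 reacts with 1 mol ascorbic acid, so n(ascorbic acid) = 0.001510 x 1/1 = 0.001510 mol.
[ascorbic acid] = 0.001510 / 0.01042 L = 0.145 M.

0.145 M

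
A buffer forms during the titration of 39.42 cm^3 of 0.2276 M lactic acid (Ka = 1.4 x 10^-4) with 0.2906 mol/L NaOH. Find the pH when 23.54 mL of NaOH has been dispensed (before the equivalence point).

4.36

Initial n(HC3H5O3) = 0.2276 x 0.03942 = 0.008972 mol.
n(NaOH) added = 0.2906 x 0.02354 = 0.006841 mol, converting that many moles of HC3H5O3 to C3H5O3-.
Remaining n(HC3H5O3) = 0.002131 mol; n(C3H5O3-) = 0.006841 mol.
By Henderson-Hasselbalch, pH = pKa + log([A^-]/[HA]) = 3.85 + log(0.006841/0.002131) = 3.85 + (+0.51) = 4.36.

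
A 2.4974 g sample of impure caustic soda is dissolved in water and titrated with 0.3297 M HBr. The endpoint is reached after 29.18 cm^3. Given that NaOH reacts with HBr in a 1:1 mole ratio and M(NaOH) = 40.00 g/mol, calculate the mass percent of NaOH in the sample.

n(HBr) = 0.3297 x 0.02918 = 0.009621 mol.
n(NaOH) = 0.009621 / 1 = 0.009621 mol.
mass of NaOH = 0.009621 x 40.00 = 0.3848 g.
% purity = 0.3848 / 2.4974 x 100 = 15.4%.

15.4%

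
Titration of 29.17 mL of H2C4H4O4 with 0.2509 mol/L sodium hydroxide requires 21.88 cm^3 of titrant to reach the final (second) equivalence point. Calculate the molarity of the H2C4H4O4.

n(NaOH) = 0.2509 x 0.02188 = 0.005490 mol.
At the final (second) equivalence point, 2 mol OH^- react per mol H2C4H4O4, so n(H2C4H4O4) = 0.005490 / 2 = 0.002745 mol.
[H2C4H4O4] = 0.002745 / 0.02917 L = 0.0941 M.

0.0941 M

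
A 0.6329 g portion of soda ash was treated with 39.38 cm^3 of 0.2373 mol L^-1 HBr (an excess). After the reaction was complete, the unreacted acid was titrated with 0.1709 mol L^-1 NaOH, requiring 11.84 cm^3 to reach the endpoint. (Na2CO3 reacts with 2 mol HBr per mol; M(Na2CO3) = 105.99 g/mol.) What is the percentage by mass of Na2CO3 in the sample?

61.3%

Total n(HBr) added = 0.2373 x 0.03938 = 0.009345 mol.
n(NaOH) used = 0.1709 x 0.01184 = 0.002023 mol, which equals the excess n(HBr).
So n(HBr) consumed by the sample = 0.009345 - 0.002023 = 0.007321 mol.
n(Na2CO3) = 0.007321 / 2 = 0.003661 mol.
mass Na2CO3 = 0.003661 x 105.99 = 0.3880 g, so %Na2CO3 = 0.3880/0.6329 x 100 = 61.3%.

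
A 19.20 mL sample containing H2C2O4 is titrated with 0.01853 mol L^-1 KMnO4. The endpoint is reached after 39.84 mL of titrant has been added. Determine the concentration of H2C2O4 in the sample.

n(KMnO4) = 0.01853 x 0.03984 = 0.0007382 mol.
From the balanced equation, 2 mol KMnO4 reacts with 5 mol H2C2O4, so n(H2C2O4) = 0.0007382 x 5/2 = 0.001846 mol.
[H2C2O4] = 0.001846 / 0.01920 L = 0.0961 M.

0.0961 M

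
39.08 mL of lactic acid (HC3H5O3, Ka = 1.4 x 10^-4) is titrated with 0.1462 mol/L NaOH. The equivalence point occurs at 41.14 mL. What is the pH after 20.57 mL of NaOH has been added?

3.85

20.57 mL is exactly half the equivalence volume (41.14/2), i.e. the half-equivalence point.
There, n(HA) = n(A^-), so pH = pKa = -log(1.4 x 10^-4) = 3.85.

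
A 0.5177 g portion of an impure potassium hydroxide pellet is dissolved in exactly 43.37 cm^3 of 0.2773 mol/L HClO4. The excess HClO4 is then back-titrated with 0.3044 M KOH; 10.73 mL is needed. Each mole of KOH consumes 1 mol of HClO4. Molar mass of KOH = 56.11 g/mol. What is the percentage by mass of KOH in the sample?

94.9%

Total n(HClO4) added = 0.2773 x 0.04337 = 0.01203 mol.
n(KOH) used = 0.3044 x 0.01073 = 0.003266 mol, which equals the excess n(HClO4).
So n(HClO4) consumed by the sample = 0.01203 - 0.003266 = 0.008760 mol.
n(KOH) = 0.008760 / 1 = 0.008760 mol.
mass KOH = 0.008760 x 56.11 = 0.4915 g, so %KOH = 0.4915/0.5177 x 100 = 94.9%.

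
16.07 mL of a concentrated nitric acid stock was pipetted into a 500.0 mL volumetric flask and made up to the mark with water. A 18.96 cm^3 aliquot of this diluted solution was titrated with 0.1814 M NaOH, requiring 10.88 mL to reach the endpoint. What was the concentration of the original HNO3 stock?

n(NaOH) = 0.1814 x 0.01088 = 0.001974 mol.
n(HNO3) in the aliquot = 0.001974 mol.
[diluted HNO3] = 0.001974 / 0.01896 = 0.1041 M.
Dilution factor = 500.0/16.07 = 31.11, so [stock] = 0.1041 x 31.11 = 3.24 M.

3.24 M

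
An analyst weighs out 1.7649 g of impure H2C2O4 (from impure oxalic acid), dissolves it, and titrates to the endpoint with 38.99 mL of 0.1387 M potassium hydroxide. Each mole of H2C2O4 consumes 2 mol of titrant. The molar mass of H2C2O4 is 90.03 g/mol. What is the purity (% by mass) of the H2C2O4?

13.8%

n(KOH) = 0.1387 x 0.03899 = 0.005408 mol.
n(H2C2O4) = 0.005408 / 2 = 0.002704 mol.
mass of H2C2O4 = 0.002704 x 90.03 = 0.2434 g.
% purity = 0.2434 / 1.7649 x 100 = 13.8%.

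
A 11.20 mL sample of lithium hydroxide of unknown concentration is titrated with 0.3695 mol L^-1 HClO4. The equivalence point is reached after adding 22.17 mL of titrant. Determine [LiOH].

n(HClO4) delivered = 0.3695 x 0.02217 = 0.008192 mol.
For a 1:1 reaction, n(LiOH) = 0.008192 mol.
[LiOH] = 0.008192 mol / 0.01120 L = 0.731 M.

0.731 M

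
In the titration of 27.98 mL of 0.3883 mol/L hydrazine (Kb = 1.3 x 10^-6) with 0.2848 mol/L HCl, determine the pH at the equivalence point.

4.45

n(N2H4) = 0.3883 x 0.02798 = 0.01086 mol; V(HCl) at equivalence = 0.01086/0.2848 = 0.03815 L.
At equivalence the base is fully converted to N2H5+; total volume = 0.06613 L, so [N2H5+] = 0.01086/0.06613 = 0.1643 M.
Ka(N2H5+) = Kw/Kb = 1.0e-14 / 1.3 x 10^-6 = 7.69e-9.
[H^+] = sqrt(Ka x [N2H5+]) = sqrt(7.69e-9 x 0.1643) = 3.56e-5 M.
pH = -log(3.56e-5) = 4.45.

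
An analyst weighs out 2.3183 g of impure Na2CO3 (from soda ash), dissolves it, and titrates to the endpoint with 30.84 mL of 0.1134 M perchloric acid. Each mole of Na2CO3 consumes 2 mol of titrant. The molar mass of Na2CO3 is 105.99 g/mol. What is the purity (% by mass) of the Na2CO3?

n(HClO4) = 0.1134 x 0.03084 = 0.003497 mol.
n(Na2CO3) = 0.003497 / 2 = 0.001749 mol.
mass of Na2CO3 = 0.001749 x 105.99 = 0.1853 g.
% purity = 0.1853 / 2.3183 x 100 = 7.99%.

7.99%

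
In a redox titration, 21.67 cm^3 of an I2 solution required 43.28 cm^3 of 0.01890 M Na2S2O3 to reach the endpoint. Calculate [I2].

n(Na2S2O3) = 0.01890 x 0.04328 = 0.0008180 mol.
From the balanced equation, 2 mol Na2S2O3 reacts with 1 mol I2, so n(I2) = 0.0008180 x 1/2 = 0.0004090 mol.
[I2] = 0.0004090 / 0.02167 L = 0.0189 M.

0.0189 M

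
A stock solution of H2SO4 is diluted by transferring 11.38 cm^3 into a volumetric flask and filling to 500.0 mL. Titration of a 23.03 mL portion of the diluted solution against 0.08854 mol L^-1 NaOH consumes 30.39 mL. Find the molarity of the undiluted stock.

2.57 M

n(NaOH) = 0.08854 x 0.03039 = 0.002691 mol.
n(H2SO4) in the aliquot = 0.002691 x 1/2 = 0.001345 mol.
[diluted H2SO4] = 0.001345 / 0.02303 = 0.05842 M.
Dilution factor = 500.0/11.38 = 43.94, so [stock] = 0.05842 x 43.94 = 2.57 M.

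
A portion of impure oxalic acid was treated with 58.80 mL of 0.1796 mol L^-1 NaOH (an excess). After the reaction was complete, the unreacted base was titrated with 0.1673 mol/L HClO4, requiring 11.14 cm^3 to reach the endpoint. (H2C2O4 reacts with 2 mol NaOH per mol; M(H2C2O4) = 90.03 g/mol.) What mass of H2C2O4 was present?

Total n(NaOH) added = 0.1796 x 0.05880 = 0.01056 mol.
n(HClO4) used = 0.1673 x 0.01114 = 0.001864 mol, which equals the excess n(NaOH).
So n(NaOH) consumed by the sample = 0.01056 - 0.001864 = 0.008697 mol.
n(H2C2O4) = 0.008697 / 2 = 0.004348 mol.
mass = 0.004348 mol x 90.03 g/mol = 0.391 g.

0.391 g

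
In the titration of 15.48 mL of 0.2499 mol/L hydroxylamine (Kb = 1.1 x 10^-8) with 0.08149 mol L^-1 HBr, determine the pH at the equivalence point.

n(NH2OH) = 0.2499 x 0.01548 = 0.003868 mol; V(HBr) at equivalence = 0.003868/0.08149 = 0.04747 L.
At equivalence the base is fully converted to NH3OH+; total volume = 0.06295 L, so [NH3OH+] = 0.003868/0.06295 = 0.06145 M.
Ka(NH3OH+) = Kw/Kb = 1.0e-14 / 1.1 x 10^-8 = 9.09e-7.
[H^+] = sqrt(Ka x [NH3OH+]) = sqrt(9.09e-7 x 0.06145) = 0.000236 M.
pH = -log(0.000236) = 3.63.

3.63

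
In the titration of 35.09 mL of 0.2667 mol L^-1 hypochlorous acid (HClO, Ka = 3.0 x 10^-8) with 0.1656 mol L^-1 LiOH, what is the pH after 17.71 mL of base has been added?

7.18

Initial n(HClO) = 0.2667 x 0.03509 = 0.009359 mol.
n(LiOH) added = 0.1656 x 0.01771 = 0.002933 mol, converting that many moles of HClO to ClO-.
Remaining n(HClO) = 0.006426 mol; n(ClO-) = 0.002933 mol.
By Henderson-Hasselbalch, pH = pKa + log([A^-]/[HA]) = 7.52 + log(0.002933/0.006426) = 7.52 + (-0.34) = 7.18.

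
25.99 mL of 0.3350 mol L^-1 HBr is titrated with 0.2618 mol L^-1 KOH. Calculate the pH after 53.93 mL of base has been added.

12.83

n(acid) = 0.3350 x 0.02599 = 0.008707 mol; n(KOH) added = 0.2618 x 0.05393 = 0.01412 mol.
Base is in excess by 0.01412 - 0.008707 = 0.005412 mol in a total volume of 0.07992 L.
[OH^-] = 0.005412/0.07992 = 0.06772 M, so pOH = 1.17 and pH = 14.00 - 1.17 = 12.83.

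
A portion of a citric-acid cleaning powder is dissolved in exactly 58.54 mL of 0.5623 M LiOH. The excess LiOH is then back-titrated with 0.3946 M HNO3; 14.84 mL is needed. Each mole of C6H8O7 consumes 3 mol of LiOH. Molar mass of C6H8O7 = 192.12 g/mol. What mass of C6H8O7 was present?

1.73 g

Total n(LiOH) added = 0.5623 x 0.05854 = 0.03292 mol.
n(HNO3) used = 0.3946 x 0.01484 = 0.005856 mol, which equals the excess n(LiOH).
So n(LiOH) consumed by the sample = 0.03292 - 0.005856 = 0.02706 mol.
n(C6H8O7) = 0.02706 / 3 = 0.009020 mol.
mass = 0.009020 mol x 192.12 g/mol = 1.73 g.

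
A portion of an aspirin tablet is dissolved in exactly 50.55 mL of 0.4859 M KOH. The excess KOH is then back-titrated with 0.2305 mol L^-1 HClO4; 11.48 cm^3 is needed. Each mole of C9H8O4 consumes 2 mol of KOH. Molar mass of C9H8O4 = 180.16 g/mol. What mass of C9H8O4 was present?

Total n(KOH) added = 0.4859 x 0.05055 = 0.02456 mol.
n(HClO4) used = 0.2305 x 0.01148 = 0.002646 mol, which equals the excess n(KOH).
So n(KOH) consumed by the sample = 0.02456 - 0.002646 = 0.02192 mol.
n(C9H8O4) = 0.02192 / 2 = 0.01096 mol.
mass = 0.01096 mol x 180.16 g/mol = 1.97 g.

1.97 g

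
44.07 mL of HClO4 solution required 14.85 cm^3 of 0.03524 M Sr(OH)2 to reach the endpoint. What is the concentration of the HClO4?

0.0237 M

n(Sr(OH)2) delivered = 0.03524 x 0.01485 = 0.0005233 mol.
The reaction is 2 HClO4 + 1 Sr(OH)2, so n(HClO4) = 0.0005233 x 2/1 = 0.001047 mol.
[HClO4] = 0.001047 mol / 0.04407 L = 0.0237 M.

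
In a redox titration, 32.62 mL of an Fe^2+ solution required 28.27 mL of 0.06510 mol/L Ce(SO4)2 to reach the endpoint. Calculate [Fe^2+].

0.0564 M

n(Ce(SO4)2) = 0.06510 x 0.02827 = 0.001840 mol.
From the balanced equation, 1 mol Ce(SO4)2 reacts with 1 mol Fe^2+, so n(Fe^2+) = 0.001840 x 1/1 = 0.001840 mol.
[Fe^2+] = 0.001840 / 0.03262 L = 0.0564 M.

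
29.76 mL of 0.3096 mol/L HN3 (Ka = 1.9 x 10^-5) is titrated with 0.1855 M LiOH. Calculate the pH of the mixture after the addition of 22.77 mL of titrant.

Initial n(HN3) = 0.3096 x 0.02976 = 0.009214 mol.
n(LiOH) added = 0.1855 x 0.02277 = 0.004224 mol, converting that many moles of HN3 to N3-.
Remaining n(HN3) = 0.004990 mol; n(N3-) = 0.004224 mol.
By Henderson-Hasselbalch, pH = pKa + log([A^-]/[HA]) = 4.72 + log(0.004224/0.004990) = 4.72 + (-0.07) = 4.65.

4.65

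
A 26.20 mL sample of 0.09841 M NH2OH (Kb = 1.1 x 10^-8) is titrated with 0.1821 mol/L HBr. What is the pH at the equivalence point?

3.62

n(NH2OH) = 0.09841 x 0.02620 = 0.002578 mol; V(HBr) at equivalence = 0.002578/0.1821 = 0.01416 L.
At equivalence the base is fully converted to NH3OH+; total volume = 0.04036 L, so [NH3OH+] = 0.002578/0.04036 = 0.06389 M.
Ka(NH3OH+) = Kw/Kb = 1.0e-14 / 1.1 x 10^-8 = 9.09e-7.
[H^+] = sqrt(Ka x [NH3OH+]) = sqrt(9.09e-7 x 0.06389) = 0.000241 M.
pH = -log(0.000241) = 3.62.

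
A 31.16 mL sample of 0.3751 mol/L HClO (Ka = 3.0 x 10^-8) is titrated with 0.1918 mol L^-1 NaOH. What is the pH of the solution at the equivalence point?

10.31

n(HClO) = 0.3751 x 0.03116 = 0.01169 mol; V(NaOH) at equivalence = 0.01169/0.1918 = 0.06094 L.
At equivalence all the acid is converted to ClO-; total volume = 0.03116 + 0.06094 = 0.09210 L, so [ClO-] = 0.01169/0.09210 = 0.1269 M.
Kb = Kw/Ka = 1.0e-14 / 3.0 x 10^-8 = 3.33e-7.
[OH^-] = sqrt(Kb x [ClO-]) = sqrt(3.33e-7 x 0.1269) = 0.000206 M.
pOH = 3.69, so pH = 14.00 - 3.69 = 10.31.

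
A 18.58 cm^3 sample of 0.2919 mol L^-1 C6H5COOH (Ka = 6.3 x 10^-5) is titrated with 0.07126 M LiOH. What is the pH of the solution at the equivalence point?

8.48

n(C6H5COOH) = 0.2919 x 0.01858 = 0.005424 mol; V(LiOH) at equivalence = 0.005424/0.07126 = 0.07611 L.
At equivalence all the acid is converted to C6H5COO-; total volume = 0.01858 + 0.07611 = 0.09469 L, so [C6H5COO-] = 0.005424/0.09469 = 0.05728 M.
Kb = Kw/Ka = 1.0e-14 / 6.3 x 10^-5 = 1.59e-10.
[OH^-] = sqrt(Kb x [C6H5COO-]) = sqrt(1.59e-10 x 0.05728) = 3.02e-6 M.
pOH = 5.52, so pH = 14.00 - 5.52 = 8.48.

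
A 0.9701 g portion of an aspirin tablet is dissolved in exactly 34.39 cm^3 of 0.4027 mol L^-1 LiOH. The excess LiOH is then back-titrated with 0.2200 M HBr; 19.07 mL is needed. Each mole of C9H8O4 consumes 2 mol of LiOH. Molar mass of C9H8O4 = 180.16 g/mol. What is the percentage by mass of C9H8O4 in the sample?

Total n(LiOH) added = 0.4027 x 0.03439 = 0.01385 mol.
n(HBr) used = 0.2200 x 0.01907 = 0.004195 mol, which equals the excess n(LiOH).
So n(LiOH) consumed by the sample = 0.01385 - 0.004195 = 0.009653 mol.
n(C9H8O4) = 0.009653 / 2 = 0.004827 mol.
mass C9H8O4 = 0.004827 x 180.16 = 0.8696 g, so %C9H8O4 = 0.8696/0.9701 x 100 = 89.6%.

89.6%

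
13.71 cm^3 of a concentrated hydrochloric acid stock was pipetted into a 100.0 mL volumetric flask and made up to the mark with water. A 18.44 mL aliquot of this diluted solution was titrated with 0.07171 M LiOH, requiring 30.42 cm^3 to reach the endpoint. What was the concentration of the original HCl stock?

0.863 M

n(LiOH) = 0.07171 x 0.03042 = 0.002181 mol.
n(HCl) in the aliquot = 0.002181 mol.
[diluted HCl] = 0.002181 / 0.01844 = 0.1183 M.
Dilution factor = 100.0/13.71 = 7.294, so [stock] = 0.1183 x 7.294 = 0.863 M.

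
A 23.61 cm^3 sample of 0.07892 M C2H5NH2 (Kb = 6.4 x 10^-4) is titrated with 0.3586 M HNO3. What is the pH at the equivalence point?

n(C2H5NH2) = 0.07892 x 0.02361 = 0.001863 mol; V(HNO3) at equivalence = 0.001863/0.3586 = 0.005196 L.
At equivalence the base is fully converted to C2H5NH3+; total volume = 0.02881 L, so [C2H5NH3+] = 0.001863/0.02881 = 0.06468 M.
Ka(C2H5NH3+) = Kw/Kb = 1.0e-14 / 6.4 x 10^-4 = 1.56e-11.
[H^+] = sqrt(Ka x [C2H5NH3+]) = sqrt(1.56e-11 x 0.06468) = 1.01e-6 M.
pH = -log(1.01e-6) = 6.00.

6.00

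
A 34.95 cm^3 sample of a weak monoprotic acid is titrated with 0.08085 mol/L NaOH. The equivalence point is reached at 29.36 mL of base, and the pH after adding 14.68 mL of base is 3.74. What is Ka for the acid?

1.8 x 10^-4

14.68 mL is half of the equivalence volume, so this is the half-equivalence point where [HA] = [A^-].
At half-equivalence pH = pKa, so pKa = 3.74.
Ka = 10^(-3.74) = 1.8 x 10^-4.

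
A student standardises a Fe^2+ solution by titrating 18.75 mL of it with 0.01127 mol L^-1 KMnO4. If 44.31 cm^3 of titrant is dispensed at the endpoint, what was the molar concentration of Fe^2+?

0.133 M

n(KMnO4) = 0.01127 x 0.04431 = 0.0004994 mol.
From the balanced equation, 1 mol KMnO4 reacts with 5 mol Fe^2+, so n(Fe^2+) = 0.0004994 x 5/1 = 0.002497 mol.
[Fe^2+] = 0.002497 / 0.01875 L = 0.133 M.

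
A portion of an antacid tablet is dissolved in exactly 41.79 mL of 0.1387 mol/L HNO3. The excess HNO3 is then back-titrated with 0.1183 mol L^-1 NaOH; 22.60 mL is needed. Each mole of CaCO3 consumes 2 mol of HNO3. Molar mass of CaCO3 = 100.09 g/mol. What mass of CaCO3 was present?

Total n(HNO3) added = 0.1387 x 0.04179 = 0.005796 mol.
n(NaOH) used = 0.1183 x 0.02260 = 0.002674 mol, which equals the excess n(HNO3).
So n(HNO3) consumed by the sample = 0.005796 - 0.002674 = 0.003123 mol.
n(CaCO3) = 0.003123 / 2 = 0.001561 mol.
mass = 0.001561 mol x 100.09 g/mol = 0.156 g.

0.156 g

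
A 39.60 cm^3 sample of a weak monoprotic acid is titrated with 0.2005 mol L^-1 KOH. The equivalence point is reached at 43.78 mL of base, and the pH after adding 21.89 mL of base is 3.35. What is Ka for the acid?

21.89 mL is half of the equivalence volume, so this is the half-equivalence point where [HA] = [A^-].
At half-equivalence pH = pKa, so pKa = 3.35.
Ka = 10^(-3.35) = 4.5 x 10^-4.

4.5 x 10^-4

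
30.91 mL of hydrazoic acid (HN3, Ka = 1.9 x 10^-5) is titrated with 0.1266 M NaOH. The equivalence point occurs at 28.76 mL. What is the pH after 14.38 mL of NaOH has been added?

4.72

14.38 mL is exactly half the equivalence volume (28.76/2), i.e. the half-equivalence point.
There, n(HA) = n(A^-), so pH = pKa = -log(1.9 x 10^-5) = 4.72.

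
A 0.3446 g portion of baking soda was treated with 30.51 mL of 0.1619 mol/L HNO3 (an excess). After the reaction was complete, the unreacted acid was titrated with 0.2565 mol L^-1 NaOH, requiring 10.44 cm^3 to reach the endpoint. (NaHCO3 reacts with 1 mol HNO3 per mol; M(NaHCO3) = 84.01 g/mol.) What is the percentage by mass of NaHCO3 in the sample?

Total n(HNO3) added = 0.1619 x 0.03051 = 0.004940 mol.
n(NaOH) used = 0.2565 x 0.01044 = 0.002678 mol, which equals the excess n(HNO3).
So n(HNO3) consumed by the sample = 0.004940 - 0.002678 = 0.002262 mol.
n(NaHCO3) = 0.002262 / 1 = 0.002262 mol.
mass NaHCO3 = 0.002262 x 84.01 = 0.1900 g, so %NaHCO3 = 0.1900/0.3446 x 100 = 55.1%.

55.1%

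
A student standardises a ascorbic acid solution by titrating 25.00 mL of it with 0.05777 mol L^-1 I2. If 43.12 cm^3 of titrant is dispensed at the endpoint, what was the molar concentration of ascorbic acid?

0.0996 M

n(I2) = 0.05777 x 0.04312 = 0.002491 mol.
From the balanced equation, 1 mol I2 reacts with 1 mol ascorbic acid, so n(ascorbic acid) = 0.002491 x 1/1 = 0.002491 mol.
[ascorbic acid] = 0.002491 / 0.02500 L = 0.0996 M.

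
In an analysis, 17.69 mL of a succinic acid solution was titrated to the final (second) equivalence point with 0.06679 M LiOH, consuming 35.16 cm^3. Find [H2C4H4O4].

n(LiOH) = 0.06679 x 0.03516 = 0.002348 mol.
At the final (second) equivalence point, 2 mol OH^- react per mol H2C4H4O4, so n(H2C4H4O4) = 0.002348 / 2 = 0.001174 mol.
[H2C4H4O4] = 0.001174 / 0.01769 L = 0.0664 M.

0.0664 M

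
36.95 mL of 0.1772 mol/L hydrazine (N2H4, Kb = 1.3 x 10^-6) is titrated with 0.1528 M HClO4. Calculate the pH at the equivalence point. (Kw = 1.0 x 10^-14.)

4.60

n(N2H4) = 0.1772 x 0.03695 = 0.006548 mol; V(HClO4) at equivalence = 0.006548/0.1528 = 0.04285 L.
At equivalence the base is fully converted to N2H5+; total volume = 0.07980 L, so [N2H5+] = 0.006548/0.07980 = 0.08205 M.
Ka(N2H5+) = Kw/Kb = 1.0e-14 / 1.3 x 10^-6 = 7.69e-9.
[H^+] = sqrt(Ka x [N2H5+]) = sqrt(7.69e-9 x 0.08205) = 2.51e-5 M.
pH = -log(2.51e-5) = 4.60.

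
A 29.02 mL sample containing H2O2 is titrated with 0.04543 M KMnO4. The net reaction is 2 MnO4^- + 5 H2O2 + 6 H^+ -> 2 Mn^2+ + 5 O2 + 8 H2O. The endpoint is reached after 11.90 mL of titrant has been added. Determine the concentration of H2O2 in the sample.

n(KMnO4) = 0.04543 x 0.01190 = 0.0005406 mol.
From the balanced equation, 2 mol KMnO4 reacts with 5 mol H2O2, so n(H2O2) = 0.0005406 x 5/2 = 0.001352 mol.
[H2O2] = 0.001352 / 0.02902 L = 0.0466 M.

0.0466 M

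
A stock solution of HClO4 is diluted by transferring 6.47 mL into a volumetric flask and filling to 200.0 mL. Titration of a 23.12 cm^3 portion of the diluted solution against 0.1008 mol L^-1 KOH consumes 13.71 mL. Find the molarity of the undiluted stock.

1.85 M

n(KOH) = 0.1008 x 0.01371 = 0.001382 mol.
n(HClO4) in the aliquot = 0.001382 mol.
[diluted HClO4] = 0.001382 / 0.02312 = 0.05977 M.
Dilution factor = 200.0/6.470 = 30.91, so [stock] = 0.05977 x 30.91 = 1.85 M.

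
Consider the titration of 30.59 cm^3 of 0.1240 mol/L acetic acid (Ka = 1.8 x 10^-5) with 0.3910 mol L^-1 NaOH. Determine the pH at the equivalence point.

8.86

n(CH3COOH) = 0.1240 x 0.03059 = 0.003793 mol; V(NaOH) at equivalence = 0.003793/0.3910 = 0.009701 L.
At equivalence all the acid is converted to CH3COO-; total volume = 0.03059 + 0.009701 = 0.04029 L, so [CH3COO-] = 0.003793/0.04029 = 0.09414 M.
Kb = Kw/Ka = 1.0e-14 / 1.8 x 10^-5 = 5.56e-10.
[OH^-] = sqrt(Kb x [CH3COO-]) = sqrt(5.56e-10 x 0.09414) = 7.23e-6 M.
pOH = 5.14, so pH = 14.00 - 5.14 = 8.86.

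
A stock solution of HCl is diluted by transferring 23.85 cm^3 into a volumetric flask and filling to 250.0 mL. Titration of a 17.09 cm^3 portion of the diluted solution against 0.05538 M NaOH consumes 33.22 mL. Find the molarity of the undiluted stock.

1.13 M

n(NaOH) = 0.05538 x 0.03322 = 0.001840 mol.
n(HCl) in the aliquot = 0.001840 mol.
[diluted HCl] = 0.001840 / 0.01709 = 0.1076 M.
Dilution factor = 250.0/23.85 = 10.48, so [stock] = 0.1076 x 10.48 = 1.13 M.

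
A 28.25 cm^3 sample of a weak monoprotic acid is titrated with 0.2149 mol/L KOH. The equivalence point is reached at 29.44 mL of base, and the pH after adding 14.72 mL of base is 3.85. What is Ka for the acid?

1.4 x 10^-4

14.72 mL is half of the equivalence volume, so this is the half-equivalence point where [HA] = [A^-].
At half-equivalence pH = pKa, so pKa = 3.85.
Ka = 10^(-3.85) = 1.4 x 10^-4.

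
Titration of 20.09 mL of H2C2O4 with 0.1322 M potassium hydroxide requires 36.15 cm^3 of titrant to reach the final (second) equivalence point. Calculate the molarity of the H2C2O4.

0.119 M

n(KOH) = 0.1322 x 0.03615 = 0.004779 mol.
At the final (second) equivalence point, 2 mol OH^- react per mol H2C2O4, so n(H2C2O4) = 0.004779 / 2 = 0.002390 mol.
[H2C2O4] = 0.002390 / 0.02009 L = 0.119 M.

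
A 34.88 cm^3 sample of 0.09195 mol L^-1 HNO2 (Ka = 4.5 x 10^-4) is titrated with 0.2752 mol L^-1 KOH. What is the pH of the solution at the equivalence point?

8.09

n(HNO2) = 0.09195 x 0.03488 = 0.003207 mol; V(KOH) at equivalence = 0.003207/0.2752 = 0.01165 L.
At equivalence all the acid is converted to NO2-; total volume = 0.03488 + 0.01165 = 0.04653 L, so [NO2-] = 0.003207/0.04653 = 0.06892 M.
Kb = Kw/Ka = 1.0e-14 / 4.5 x 10^-4 = 2.22e-11.
[OH^-] = sqrt(Kb x [NO2-]) = sqrt(2.22e-11 x 0.06892) = 1.24e-6 M.
pOH = 5.91, so pH = 14.00 - 5.91 = 8.09.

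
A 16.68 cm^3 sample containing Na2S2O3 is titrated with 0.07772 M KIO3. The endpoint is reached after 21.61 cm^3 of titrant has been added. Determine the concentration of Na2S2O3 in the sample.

n(KIO3) = 0.07772 x 0.02161 = 0.001680 mol.
From the balanced equation, 1 mol KIO3 reacts with 6 mol Na2S2O3, so n(Na2S2O3) = 0.001680 x 6/1 = 0.01008 mol.
[Na2S2O3] = 0.01008 / 0.01668 L = 0.604 M.

0.604 M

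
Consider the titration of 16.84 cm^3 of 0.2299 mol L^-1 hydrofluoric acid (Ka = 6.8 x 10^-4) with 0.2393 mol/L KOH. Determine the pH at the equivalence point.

n(HF) = 0.2299 x 0.01684 = 0.003872 mol; V(KOH) at equivalence = 0.003872/0.2393 = 0.01618 L.
At equivalence all the acid is converted to F-; total volume = 0.01684 + 0.01618 = 0.03302 L, so [F-] = 0.003872/0.03302 = 0.1173 M.
Kb = Kw/Ka = 1.0e-14 / 6.8 x 10^-4 = 1.47e-11.
[OH^-] = sqrt(Kb x [F-]) = sqrt(1.47e-11 x 0.1173) = 1.31e-6 M.
pOH = 5.88, so pH = 14.00 - 5.88 = 8.12.

8.12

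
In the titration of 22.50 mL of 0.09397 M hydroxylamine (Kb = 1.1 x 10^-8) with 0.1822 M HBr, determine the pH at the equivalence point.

n(NH2OH) = 0.09397 x 0.02250 = 0.002114 mol; V(HBr) at equivalence = 0.002114/0.1822 = 0.01160 L.
At equivalence the base is fully converted to NH3OH+; total volume = 0.03410 L, so [NH3OH+] = 0.002114/0.03410 = 0.06200 M.
Ka(NH3OH+) = Kw/Kb = 1.0e-14 / 1.1 x 10^-8 = 9.09e-7.
[H^+] = sqrt(Ka x [NH3OH+]) = sqrt(9.09e-7 x 0.06200) = 0.000237 M.
pH = -log(0.000237) = 3.62.

3.62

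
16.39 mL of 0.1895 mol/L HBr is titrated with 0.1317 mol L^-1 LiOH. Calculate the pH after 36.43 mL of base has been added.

12.51

n(acid) = 0.1895 x 0.01639 = 0.003106 mol; n(LiOH) added = 0.1317 x 0.03643 = 0.004798 mol.
Base is in excess by 0.004798 - 0.003106 = 0.001692 mol in a total volume of 0.05282 L.
[OH^-] = 0.001692/0.05282 = 0.03203 M, so pOH = 1.49 and pH = 14.00 - 1.49 = 12.51.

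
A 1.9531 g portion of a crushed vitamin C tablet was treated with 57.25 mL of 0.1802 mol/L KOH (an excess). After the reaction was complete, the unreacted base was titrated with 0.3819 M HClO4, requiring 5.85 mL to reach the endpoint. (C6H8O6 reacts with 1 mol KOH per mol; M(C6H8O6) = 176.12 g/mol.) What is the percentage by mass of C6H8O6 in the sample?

72.9%

Total n(KOH) added = 0.1802 x 0.05725 = 0.01032 mol.
n(HClO4) used = 0.3819 x 0.005850 = 0.002234 mol, which equals the excess n(KOH).
So n(KOH) consumed by the sample = 0.01032 - 0.002234 = 0.008082 mol.
n(C6H8O6) = 0.008082 / 1 = 0.008082 mol.
mass C6H8O6 = 0.008082 x 176.12 = 1.423 g, so %C6H8O6 = 1.423/1.9531 x 100 = 72.9%.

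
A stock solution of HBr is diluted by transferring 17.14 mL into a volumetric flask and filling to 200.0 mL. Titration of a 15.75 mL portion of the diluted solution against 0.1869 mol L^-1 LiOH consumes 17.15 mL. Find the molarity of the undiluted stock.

2.37 M

n(LiOH) = 0.1869 x 0.01715 = 0.003205 mol.
n(HBr) in the aliquot = 0.003205 mol.
[diluted HBr] = 0.003205 / 0.01575 = 0.2035 M.
Dilution factor = 200.0/17.14 = 11.67, so [stock] = 0.2035 x 11.67 = 2.37 M.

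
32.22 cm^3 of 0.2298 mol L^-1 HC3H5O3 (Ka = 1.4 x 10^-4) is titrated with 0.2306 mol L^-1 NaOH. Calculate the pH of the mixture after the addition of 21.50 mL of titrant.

4.16

Initial n(HC3H5O3) = 0.2298 x 0.03222 = 0.007404 mol.
n(NaOH) added = 0.2306 x 0.02150 = 0.004958 mol, converting that many moles of HC3H5O3 to C3H5O3-.
Remaining n(HC3H5O3) = 0.002446 mol; n(C3H5O3-) = 0.004958 mol.
By Henderson-Hasselbalch, pH = pKa + log([A^-]/[HA]) = 3.85 + log(0.004958/0.002446) = 3.85 + (+0.31) = 4.16.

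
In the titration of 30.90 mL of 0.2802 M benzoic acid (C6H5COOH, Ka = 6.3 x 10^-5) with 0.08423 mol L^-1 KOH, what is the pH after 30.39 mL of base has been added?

3.82

Initial n(C6H5COOH) = 0.2802 x 0.03090 = 0.008658 mol.
n(KOH) added = 0.08423 x 0.03039 = 0.002560 mol, converting that many moles of C6H5COOH to C6H5COO-.
Remaining n(C6H5COOH) = 0.006098 mol; n(C6H5COO-) = 0.002560 mol.
By Henderson-Hasselbalch, pH = pKa + log([A^-]/[HA]) = 4.20 + log(0.002560/0.006098) = 4.20 + (-0.38) = 3.82.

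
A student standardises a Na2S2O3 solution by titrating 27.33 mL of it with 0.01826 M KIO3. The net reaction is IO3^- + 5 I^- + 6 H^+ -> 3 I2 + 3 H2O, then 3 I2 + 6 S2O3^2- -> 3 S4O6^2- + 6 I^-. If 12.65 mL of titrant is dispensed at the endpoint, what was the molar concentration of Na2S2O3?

n(KIO3) = 0.01826 x 0.01265 = 0.0002310 mol.
From the balanced equation, 1 mol KIO3 reacts with 6 mol Na2S2O3, so n(Na2S2O3) = 0.0002310 x 6/1 = 0.001386 mol.
[Na2S2O3] = 0.001386 / 0.02733 L = 0.0507 M.

0.0507 M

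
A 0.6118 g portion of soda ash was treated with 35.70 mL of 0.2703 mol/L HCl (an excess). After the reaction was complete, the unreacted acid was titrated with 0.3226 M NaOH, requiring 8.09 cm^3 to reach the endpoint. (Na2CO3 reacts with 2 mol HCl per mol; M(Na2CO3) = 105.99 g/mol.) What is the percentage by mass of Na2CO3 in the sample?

61.0%

Total n(HCl) added = 0.2703 x 0.03570 = 0.009650 mol.
n(NaOH) used = 0.3226 x 0.008090 = 0.002610 mol, which equals the excess n(HCl).
So n(HCl) consumed by the sample = 0.009650 - 0.002610 = 0.007040 mol.
n(Na2CO3) = 0.007040 / 2 = 0.003520 mol.
mass Na2CO3 = 0.003520 x 105.99 = 0.3731 g, so %Na2CO3 = 0.3731/0.6118 x 100 = 61.0%.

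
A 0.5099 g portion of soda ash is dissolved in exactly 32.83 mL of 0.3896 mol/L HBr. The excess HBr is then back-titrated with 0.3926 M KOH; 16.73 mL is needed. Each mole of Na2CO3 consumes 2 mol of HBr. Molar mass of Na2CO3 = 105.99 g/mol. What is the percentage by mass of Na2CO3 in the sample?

Total n(HBr) added = 0.3896 x 0.03283 = 0.01279 mol.
n(KOH) used = 0.3926 x 0.01673 = 0.006568 mol, which equals the excess n(HBr).
So n(HBr) consumed by the sample = 0.01279 - 0.006568 = 0.006222 mol.
n(Na2CO3) = 0.006222 / 2 = 0.003111 mol.
mass Na2CO3 = 0.003111 x 105.99 = 0.3298 g, so %Na2CO3 = 0.3298/0.5099 x 100 = 64.7%.

64.7%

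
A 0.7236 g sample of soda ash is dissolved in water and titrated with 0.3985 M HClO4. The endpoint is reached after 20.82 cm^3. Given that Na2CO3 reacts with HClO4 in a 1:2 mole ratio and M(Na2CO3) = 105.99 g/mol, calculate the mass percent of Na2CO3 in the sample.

60.8%

n(HClO4) = 0.3985 x 0.02082 = 0.008297 mol.
n(Na2CO3) = 0.008297 / 2 = 0.004148 mol.
mass of Na2CO3 = 0.004148 x 105.99 = 0.4397 g.
% purity = 0.4397 / 0.7236 x 100 = 60.8%.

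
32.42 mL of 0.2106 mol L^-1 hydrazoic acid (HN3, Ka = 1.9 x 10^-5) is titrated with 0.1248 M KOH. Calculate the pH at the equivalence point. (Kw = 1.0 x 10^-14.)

n(HN3) = 0.2106 x 0.03242 = 0.006828 mol; V(KOH) at equivalence = 0.006828/0.1248 = 0.05471 L.
At equivalence all the acid is converted to N3-; total volume = 0.03242 + 0.05471 = 0.08713 L, so [N3-] = 0.006828/0.08713 = 0.07836 M.
Kb = Kw/Ka = 1.0e-14 / 1.9 x 10^-5 = 5.26e-10.
[OH^-] = sqrt(Kb x [N3-]) = sqrt(5.26e-10 x 0.07836) = 6.42e-6 M.
pOH = 5.19, so pH = 14.00 - 5.19 = 8.81.

8.81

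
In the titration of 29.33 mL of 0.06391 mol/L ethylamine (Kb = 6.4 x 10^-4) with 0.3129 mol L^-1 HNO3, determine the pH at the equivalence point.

6.04

n(C2H5NH2) = 0.06391 x 0.02933 = 0.001874 mol; V(HNO3) at equivalence = 0.001874/0.3129 = 0.005991 L.
At equivalence the base is fully converted to C2H5NH3+; total volume = 0.03532 L, so [C2H5NH3+] = 0.001874/0.03532 = 0.05307 M.
Ka(C2H5NH3+) = Kw/Kb = 1.0e-14 / 6.4 x 10^-4 = 1.56e-11.
[H^+] = sqrt(Ka x [C2H5NH3+]) = sqrt(1.56e-11 x 0.05307) = 9.11e-7 M.
pH = -log(9.11e-7) = 6.04.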